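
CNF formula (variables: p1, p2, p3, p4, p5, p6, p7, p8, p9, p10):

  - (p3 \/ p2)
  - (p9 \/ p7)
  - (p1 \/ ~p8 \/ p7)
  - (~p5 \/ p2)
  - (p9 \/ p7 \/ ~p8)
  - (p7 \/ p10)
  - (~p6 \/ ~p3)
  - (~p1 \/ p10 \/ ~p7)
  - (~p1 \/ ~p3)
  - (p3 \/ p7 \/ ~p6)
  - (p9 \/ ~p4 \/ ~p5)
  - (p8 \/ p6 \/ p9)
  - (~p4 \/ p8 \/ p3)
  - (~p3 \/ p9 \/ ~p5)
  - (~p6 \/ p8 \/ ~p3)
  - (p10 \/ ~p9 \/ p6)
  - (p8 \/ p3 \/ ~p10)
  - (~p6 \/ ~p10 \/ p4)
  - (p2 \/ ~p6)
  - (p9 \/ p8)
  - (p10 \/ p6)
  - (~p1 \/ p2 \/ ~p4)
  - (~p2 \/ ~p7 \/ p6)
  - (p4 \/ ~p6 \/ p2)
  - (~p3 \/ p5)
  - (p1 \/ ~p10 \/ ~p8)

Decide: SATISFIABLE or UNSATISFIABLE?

SATISFIABLE

Branch on p1: take p1 = False.
For the remaining variables, p2 = True, p3 = False, p4 = True, p5 = False, p6 = True, p7 = True, p8 = True, p9 = False, p10 = False works.
Every clause has at least one true literal under this assignment.
So p1=False, p2=True, p3=False, p4=True, p5=False, p6=True, p7=True, p8=True, p9=False, p10=False is a satisfying assignment.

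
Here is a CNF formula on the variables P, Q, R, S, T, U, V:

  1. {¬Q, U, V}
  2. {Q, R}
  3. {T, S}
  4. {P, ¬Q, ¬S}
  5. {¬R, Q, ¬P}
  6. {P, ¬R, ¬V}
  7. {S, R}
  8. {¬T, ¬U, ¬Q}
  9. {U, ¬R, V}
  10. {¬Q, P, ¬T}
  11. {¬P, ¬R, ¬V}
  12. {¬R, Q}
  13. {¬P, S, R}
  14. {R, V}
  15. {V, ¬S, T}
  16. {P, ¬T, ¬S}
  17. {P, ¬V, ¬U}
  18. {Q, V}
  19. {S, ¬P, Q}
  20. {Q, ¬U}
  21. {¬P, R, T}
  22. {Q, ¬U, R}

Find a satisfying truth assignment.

P=True, Q=True, R=False, S=True, T=True, U=False, V=True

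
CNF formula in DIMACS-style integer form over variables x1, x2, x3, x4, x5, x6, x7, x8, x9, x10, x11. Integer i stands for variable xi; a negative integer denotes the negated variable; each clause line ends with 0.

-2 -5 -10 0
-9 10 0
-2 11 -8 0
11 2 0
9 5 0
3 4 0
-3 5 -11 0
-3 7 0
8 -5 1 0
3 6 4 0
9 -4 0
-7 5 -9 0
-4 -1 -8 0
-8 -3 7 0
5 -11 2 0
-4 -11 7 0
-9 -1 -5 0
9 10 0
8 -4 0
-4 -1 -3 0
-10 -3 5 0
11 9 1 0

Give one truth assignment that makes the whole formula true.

x1=F, x2=F, x3=T, x4=F, x5=T, x6=F, x7=T, x8=T, x9=T, x10=T, x11=T

Check each clause:
  1. (~x5 \/ ~x2 \/ ~x10) — ~x2 is true.
  2. (x10 \/ ~x9) — x10 is true.
  3. (x11 \/ ~x2 \/ ~x8) — x11 is true.
  4. (x2 \/ x11) — x11 is true.
  5. (x9 \/ x5) — x9 is true.
  6. (x4 \/ x3) — x3 is true.
  7. (x5 \/ ~x3 \/ ~x11) — x5 is true.
  8. (x7 \/ ~x3) — x7 is true.
  9. (x8 \/ ~x5 \/ x1) — x8 is true.
  10. (x4 \/ x6 \/ x3) — x3 is true.
  11. (~x4 \/ x9) — x9 is true.
  12. (~x9 \/ ~x7 \/ x5) — x5 is true.
  13. (~x8 \/ ~x4 \/ ~x1) — ~x4 is true.
  14. (~x8 \/ x7 \/ ~x3) — x7 is true.
  15. (x2 \/ ~x11 \/ x5) — x5 is true.
  16. (x7 \/ ~x4 \/ ~x11) — ~x4 is true.
  17. (~x9 \/ ~x1 \/ ~x5) — ~x1 is true.
  18. (x10 \/ x9) — x9 is true.
  19. (x8 \/ ~x4) — x8 is true.
  20. (~x4 \/ ~x1 \/ ~x3) — ~x4 is true.
  21. (~x3 \/ x5 \/ ~x10) — x5 is true.
  22. (x11 \/ x9 \/ x1) — x11 is true.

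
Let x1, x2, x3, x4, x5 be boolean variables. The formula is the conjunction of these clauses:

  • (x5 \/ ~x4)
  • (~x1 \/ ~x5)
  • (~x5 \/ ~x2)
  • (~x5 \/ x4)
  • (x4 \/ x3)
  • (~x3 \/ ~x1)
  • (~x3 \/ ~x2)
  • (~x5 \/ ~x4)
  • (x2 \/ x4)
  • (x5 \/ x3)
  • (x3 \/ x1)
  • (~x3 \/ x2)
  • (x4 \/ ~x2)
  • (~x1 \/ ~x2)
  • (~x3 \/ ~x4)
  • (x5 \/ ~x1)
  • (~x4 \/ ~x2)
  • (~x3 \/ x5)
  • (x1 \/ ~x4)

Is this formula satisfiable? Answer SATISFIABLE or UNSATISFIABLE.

x4 = True:
  propagation gives x5=True; an empty clause results — contradiction.
x4 = False:
  propagation gives x5=False, x3=True; an empty clause results — contradiction.
Every branch closes, so no satisfying assignment exists.

UNSATISFIABLE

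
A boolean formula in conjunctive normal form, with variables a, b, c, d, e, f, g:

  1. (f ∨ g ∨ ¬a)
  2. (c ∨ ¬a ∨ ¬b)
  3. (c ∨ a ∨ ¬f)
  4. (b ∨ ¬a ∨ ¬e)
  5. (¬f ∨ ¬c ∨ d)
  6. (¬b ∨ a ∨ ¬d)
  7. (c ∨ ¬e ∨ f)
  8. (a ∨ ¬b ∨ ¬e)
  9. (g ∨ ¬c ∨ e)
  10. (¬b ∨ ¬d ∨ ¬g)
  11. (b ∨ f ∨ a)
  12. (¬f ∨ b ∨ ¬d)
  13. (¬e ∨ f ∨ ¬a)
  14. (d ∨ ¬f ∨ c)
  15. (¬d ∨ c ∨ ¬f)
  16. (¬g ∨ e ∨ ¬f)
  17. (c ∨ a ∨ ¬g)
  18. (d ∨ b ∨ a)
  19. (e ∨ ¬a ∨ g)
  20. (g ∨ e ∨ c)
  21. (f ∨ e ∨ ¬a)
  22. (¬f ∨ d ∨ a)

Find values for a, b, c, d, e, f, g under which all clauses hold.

a=True, b=True, c=True, d=True, e=True, f=True, g=False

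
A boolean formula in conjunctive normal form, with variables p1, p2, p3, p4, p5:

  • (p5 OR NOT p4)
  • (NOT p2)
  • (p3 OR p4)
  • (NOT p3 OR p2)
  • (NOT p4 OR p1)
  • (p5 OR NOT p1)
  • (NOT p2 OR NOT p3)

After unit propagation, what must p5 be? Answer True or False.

True

(NOT p2) is a unit clause: p2 = False.
From (p2 OR NOT p3) and p2 = False: p3 = False.
(p3 OR p4) with p3 = False leaves only p4, so p4 = True.
(NOT p4 OR p5): since p4 = True, the clause reduces to (p5). p5 = True.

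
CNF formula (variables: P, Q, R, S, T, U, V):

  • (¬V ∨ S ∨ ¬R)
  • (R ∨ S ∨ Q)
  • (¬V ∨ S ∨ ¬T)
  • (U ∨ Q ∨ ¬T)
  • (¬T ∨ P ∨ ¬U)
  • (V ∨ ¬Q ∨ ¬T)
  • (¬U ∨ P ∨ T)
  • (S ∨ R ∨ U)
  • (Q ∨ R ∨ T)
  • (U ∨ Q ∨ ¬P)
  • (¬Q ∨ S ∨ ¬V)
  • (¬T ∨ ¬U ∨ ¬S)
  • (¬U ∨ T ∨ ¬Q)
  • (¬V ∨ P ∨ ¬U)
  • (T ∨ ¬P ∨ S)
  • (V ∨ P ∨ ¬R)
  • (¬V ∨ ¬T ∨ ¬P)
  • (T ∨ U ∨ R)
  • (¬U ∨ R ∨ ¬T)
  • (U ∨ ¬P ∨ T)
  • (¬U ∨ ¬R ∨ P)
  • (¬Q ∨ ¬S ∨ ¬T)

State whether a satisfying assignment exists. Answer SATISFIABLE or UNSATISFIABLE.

Branch on P: take P = True.
Try Q = False.
  then U is forced to True.
The remaining clauses are satisfied by R = True, S = True, T = False, V = False.
Every clause has at least one true literal under this assignment.
So P = 1, Q = 0, R = 1, S = 1, T = 0, U = 1, V = 0 is a satisfying assignment.

SATISFIABLE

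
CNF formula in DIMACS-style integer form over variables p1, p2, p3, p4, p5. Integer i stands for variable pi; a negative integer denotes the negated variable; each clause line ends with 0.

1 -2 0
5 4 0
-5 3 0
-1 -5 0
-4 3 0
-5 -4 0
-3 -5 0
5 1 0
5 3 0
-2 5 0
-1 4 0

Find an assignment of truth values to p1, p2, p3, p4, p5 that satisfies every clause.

p2 occurs only negated in the remaining clauses — set p2 = False.
Try p1 = True.
  then p5 is forced to False.
  then p4 is forced to True.
  then p3 is forced to True.

p1=True, p2=False, p3=True, p4=True, p5=False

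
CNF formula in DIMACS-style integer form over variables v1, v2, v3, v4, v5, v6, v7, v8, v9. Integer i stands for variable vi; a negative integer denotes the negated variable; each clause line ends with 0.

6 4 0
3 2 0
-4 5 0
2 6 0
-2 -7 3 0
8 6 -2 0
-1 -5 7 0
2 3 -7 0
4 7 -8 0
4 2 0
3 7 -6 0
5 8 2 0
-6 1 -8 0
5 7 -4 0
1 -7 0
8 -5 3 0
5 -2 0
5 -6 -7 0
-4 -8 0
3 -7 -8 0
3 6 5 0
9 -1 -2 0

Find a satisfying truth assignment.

v1=0, v2=1, v3=1, v4=0, v5=1, v6=1, v7=0, v8=0, v9=0

Check each clause:
  1. (v6 \/ v4) — v6 is true.
  2. (v3 \/ v2) — v2 is true.
  3. (~v4 \/ v5) — ~v4 is true.
  4. (v6 \/ v2) — v2 is true.
  5. (~v2 \/ v3 \/ ~v7) — ~v7 is true.
  6. (~v2 \/ v8 \/ v6) — v6 is true.
  7. (~v5 \/ v7 \/ ~v1) — ~v1 is true.
  8. (~v7 \/ v2 \/ v3) — ~v7 is true.
  9. (~v8 \/ v4 \/ v7) — ~v8 is true.
  10. (v4 \/ v2) — v2 is true.
  11. (v7 \/ v3 \/ ~v6) — v3 is true.
  12. (v8 \/ v5 \/ v2) — v2 is true.
  13. (~v6 \/ v1 \/ ~v8) — ~v8 is true.
  14. (v7 \/ v5 \/ ~v4) — ~v4 is true.
  15. (v1 \/ ~v7) — ~v7 is true.
  16. (v3 \/ v8 \/ ~v5) — v3 is true.
  17. (v5 \/ ~v2) — v5 is true.
  18. (v5 \/ ~v7 \/ ~v6) — ~v7 is true.
  19. (~v4 \/ ~v8) — ~v8 is true.
  20. (~v8 \/ ~v7 \/ v3) — ~v8 is true.
  21. (v6 \/ v5 \/ v3) — v3 is true.
  22. (~v2 \/ v9 \/ ~v1) — ~v1 is true.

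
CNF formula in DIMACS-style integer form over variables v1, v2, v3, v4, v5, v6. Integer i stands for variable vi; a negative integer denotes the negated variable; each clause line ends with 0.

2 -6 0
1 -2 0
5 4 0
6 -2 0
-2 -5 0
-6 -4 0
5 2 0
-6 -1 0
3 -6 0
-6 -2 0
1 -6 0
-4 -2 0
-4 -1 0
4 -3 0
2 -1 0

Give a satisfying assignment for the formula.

v1 = 0, v2 = 0, v3 = 0, v4 = 0, v5 = 1, v6 = 0

Check each clause:
  1. (~v6 | v2) — ~v6 is true.
  2. (v1 | ~v2) — ~v2 is true.
  3. (v4 | v5) — v5 is true.
  4. (v6 | ~v2) — ~v2 is true.
  5. (~v5 | ~v2) — ~v2 is true.
  6. (~v4 | ~v6) — ~v6 is true.
  7. (v2 | v5) — v5 is true.
  8. (~v6 | ~v1) — ~v6 is true.
  9. (v3 | ~v6) — ~v6 is true.
  10. (~v2 | ~v6) — ~v6 is true.
  11. (~v6 | v1) — ~v6 is true.
  12. (~v2 | ~v4) — ~v4 is true.
  13. (~v4 | ~v1) — ~v4 is true.
  14. (~v3 | v4) — ~v3 is true.
  15. (~v1 | v2) — ~v1 is true.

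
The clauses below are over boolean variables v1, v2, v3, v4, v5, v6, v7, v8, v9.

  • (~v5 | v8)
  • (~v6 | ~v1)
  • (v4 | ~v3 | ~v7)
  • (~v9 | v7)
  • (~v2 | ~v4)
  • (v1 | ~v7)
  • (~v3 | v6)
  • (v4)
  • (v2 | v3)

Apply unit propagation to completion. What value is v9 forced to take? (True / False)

(v4) stands alone — v4 = True.
From (~v2 | ~v4) and v4 = True: v2 = False.
(v2 | v3) with v2 = False leaves only v3, so v3 = True.
In (v6 | ~v3), ~v3 is now false; v6 must hold, so v6 = True.
From (~v1 | ~v6) and v6 = True: v1 = False.
(v1 | ~v7): since v1 = False, the clause reduces to (~v7). v7 = False.
In (~v9 | v7), v7 is now false; ~v9 must hold, so v9 = False.

False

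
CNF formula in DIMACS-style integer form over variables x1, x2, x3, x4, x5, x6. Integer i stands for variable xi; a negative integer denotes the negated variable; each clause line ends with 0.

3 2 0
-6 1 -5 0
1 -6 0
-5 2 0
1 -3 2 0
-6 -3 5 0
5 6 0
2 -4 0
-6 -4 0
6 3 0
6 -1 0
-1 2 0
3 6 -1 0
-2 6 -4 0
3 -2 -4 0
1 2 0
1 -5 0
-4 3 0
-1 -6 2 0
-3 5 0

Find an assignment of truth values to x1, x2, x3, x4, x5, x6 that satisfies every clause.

x4 occurs only negated in the remaining clauses — set x4 = False.
Try x1 = True.
  then x6 is forced to True.
  then x2 is forced to True.
Try x3 = True.
  then x5 is forced to True.
Every clause has at least one true literal under this assignment.
Check each clause:
  1. (x2 ∨ x3) — x2 is true.
  2. (¬x5 ∨ ¬x6 ∨ x1) — x1 is true.
  3. (¬x6 ∨ x1) — x1 is true.
  4. (x2 ∨ ¬x5) — x2 is true.
  5. (x1 ∨ x2 ∨ ¬x3) — x1 is true.
  6. (¬x6 ∨ x5 ∨ ¬x3) — x5 is true.
  7. (x5 ∨ x6) — x5 is true.
  8. (x2 ∨ ¬x4) — x2 is true.
  9. (¬x4 ∨ ¬x6) — ¬x4 is true.
  10. (x6 ∨ x3) — x3 is true.
  11. (¬x1 ∨ x6) — x6 is true.
  12. (¬x1 ∨ x2) — x2 is true.
  13. (x3 ∨ x6 ∨ ¬x1) — x3 is true.
  14. (¬x4 ∨ ¬x2 ∨ x6) — ¬x4 is true.
  15. (¬x4 ∨ x3 ∨ ¬x2) — x3 is true.
  16. (x2 ∨ x1) — x1 is true.
  17. (x1 ∨ ¬x5) — x1 is true.
  18. (x3 ∨ ¬x4) — x3 is true.
  19. (¬x1 ∨ ¬x6 ∨ x2) — x2 is true.
  20. (x5 ∨ ¬x3) — x5 is true.

x1=1, x2=1, x3=1, x4=0, x5=1, x6=1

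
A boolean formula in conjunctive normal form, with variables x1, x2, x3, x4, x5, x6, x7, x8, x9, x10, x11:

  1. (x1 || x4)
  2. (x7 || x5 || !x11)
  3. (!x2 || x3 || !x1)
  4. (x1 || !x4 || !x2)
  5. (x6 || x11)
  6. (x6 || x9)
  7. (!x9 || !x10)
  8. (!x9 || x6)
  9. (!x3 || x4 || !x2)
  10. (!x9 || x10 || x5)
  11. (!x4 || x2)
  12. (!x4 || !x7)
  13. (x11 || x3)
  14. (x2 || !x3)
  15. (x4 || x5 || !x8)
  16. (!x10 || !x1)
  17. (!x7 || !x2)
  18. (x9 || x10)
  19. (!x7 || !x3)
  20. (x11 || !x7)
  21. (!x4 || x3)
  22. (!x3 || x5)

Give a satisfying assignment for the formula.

x5 occurs only positively in the remaining clauses — set x5 = True.
x6 occurs only positively in the remaining clauses — set x6 = True.
Try x1 = True.
  then x10 is forced to False.
  then x9 is forced to True.
Set x2 = True and propagate.
  then x3 is forced to True.
  then x4 is forced to True.
  then x7 is forced to False.
x8, x11 are now unconstrained; take x8 = True, x11 = False.
Check each clause:
  1. (x1 || x4) — x1 is true.
  2. (x7 || x5 || !x11) — !x11 is true.
  3. (x3 || !x2 || !x1) — x3 is true.
  4. (!x4 || x1 || !x2) — x1 is true.
  5. (x6 || x11) — x6 is true.
  6. (x9 || x6) — x9 is true.
  7. (!x10 || !x9) — !x10 is true.
  8. (x6 || !x9) — x6 is true.
  9. (!x2 || !x3 || x4) — x4 is true.
  10. (x10 || x5 || !x9) — x5 is true.
  11. (x2 || !x4) — x2 is true.
  12. (!x4 || !x7) — !x7 is true.
  13. (x11 || x3) — x3 is true.
  14. (x2 || !x3) — x2 is true.
  15. (x4 || x5 || !x8) — x4 is true.
  16. (!x1 || !x10) — !x10 is true.
  17. (!x2 || !x7) — !x7 is true.
  18. (x9 || x10) — x9 is true.
  19. (!x7 || !x3) — !x7 is true.
  20. (x11 || !x7) — !x7 is true.
  21. (x3 || !x4) — x3 is true.
  22. (x5 || !x3) — x5 is true.

x1=True, x2=True, x3=True, x4=True, x5=True, x6=True, x7=False, x8=True, x9=True, x10=False, x11=False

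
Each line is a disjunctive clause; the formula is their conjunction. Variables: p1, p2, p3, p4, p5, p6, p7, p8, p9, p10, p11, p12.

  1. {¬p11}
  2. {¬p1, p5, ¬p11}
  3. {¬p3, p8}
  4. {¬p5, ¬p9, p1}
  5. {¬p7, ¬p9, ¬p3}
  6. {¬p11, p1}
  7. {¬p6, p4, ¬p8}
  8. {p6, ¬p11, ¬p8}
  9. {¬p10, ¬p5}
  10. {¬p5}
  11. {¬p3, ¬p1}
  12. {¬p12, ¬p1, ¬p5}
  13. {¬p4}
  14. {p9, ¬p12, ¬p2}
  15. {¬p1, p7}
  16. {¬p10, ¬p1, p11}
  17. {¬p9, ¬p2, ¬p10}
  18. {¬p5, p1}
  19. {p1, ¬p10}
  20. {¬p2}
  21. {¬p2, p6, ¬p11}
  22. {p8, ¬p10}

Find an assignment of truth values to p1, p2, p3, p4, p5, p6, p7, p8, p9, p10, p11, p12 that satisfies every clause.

p1 = 0, p2 = 0, p3 = 0, p4 = 0, p5 = 0, p6 = 0, p7 = 0, p8 = 0, p9 = 0, p10 = 0, p11 = 0, p12 = 0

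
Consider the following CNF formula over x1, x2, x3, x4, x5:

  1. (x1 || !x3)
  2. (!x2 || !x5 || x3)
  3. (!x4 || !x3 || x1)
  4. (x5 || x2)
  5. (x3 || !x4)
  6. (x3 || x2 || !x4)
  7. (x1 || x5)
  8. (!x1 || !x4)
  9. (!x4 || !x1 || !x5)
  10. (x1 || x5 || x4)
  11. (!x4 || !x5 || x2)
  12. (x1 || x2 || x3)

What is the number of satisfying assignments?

5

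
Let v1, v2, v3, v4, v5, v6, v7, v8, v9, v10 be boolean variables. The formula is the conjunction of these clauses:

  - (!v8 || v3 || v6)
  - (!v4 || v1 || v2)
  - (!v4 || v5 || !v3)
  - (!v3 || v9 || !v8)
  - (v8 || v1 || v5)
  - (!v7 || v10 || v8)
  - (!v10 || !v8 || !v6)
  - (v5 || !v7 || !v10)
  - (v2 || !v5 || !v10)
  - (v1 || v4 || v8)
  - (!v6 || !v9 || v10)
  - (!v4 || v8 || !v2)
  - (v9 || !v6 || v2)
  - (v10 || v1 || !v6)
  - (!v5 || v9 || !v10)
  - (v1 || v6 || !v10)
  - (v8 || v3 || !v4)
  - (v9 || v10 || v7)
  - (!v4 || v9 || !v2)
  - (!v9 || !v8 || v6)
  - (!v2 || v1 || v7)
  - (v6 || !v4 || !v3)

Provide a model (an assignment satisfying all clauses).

v1=1, v2=1, v3=0, v4=0, v5=1, v6=1, v7=1, v8=1, v9=0, v10=0

Pure literal: v1 appears only positively; assign v1 = True.
Try v2 = True.
Set v3 = False and propagate.
Branch on v4: take v4 = False.
The remaining clauses are satisfied by v5 = True, v6 = True, v7 = True, v8 = True, v9 = False, v10 = False.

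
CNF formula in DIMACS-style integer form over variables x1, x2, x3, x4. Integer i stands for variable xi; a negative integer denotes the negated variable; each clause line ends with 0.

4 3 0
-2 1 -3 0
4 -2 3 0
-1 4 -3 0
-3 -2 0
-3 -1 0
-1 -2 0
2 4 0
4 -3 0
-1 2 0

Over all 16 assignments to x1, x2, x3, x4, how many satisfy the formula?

Satisfying assignments:
  x1=F x2=F x3=F x4=T
  x1=F x2=F x3=T x4=T
  x1=F x2=T x3=F x4=T
That's 3 in total.

3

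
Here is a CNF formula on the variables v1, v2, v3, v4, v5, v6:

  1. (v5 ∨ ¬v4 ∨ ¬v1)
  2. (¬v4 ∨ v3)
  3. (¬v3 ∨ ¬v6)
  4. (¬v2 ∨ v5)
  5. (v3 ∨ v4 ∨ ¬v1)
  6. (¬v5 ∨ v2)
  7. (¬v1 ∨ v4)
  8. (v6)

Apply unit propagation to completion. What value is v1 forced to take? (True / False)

(v6) is a unit clause: v6 = True.
In (¬v6 ∨ ¬v3), ¬v6 is now false; ¬v3 must hold, so v3 = False.
(¬v4 ∨ v3): since v3 = False, the clause reduces to (¬v4). v4 = False.
(v4 ∨ v3 ∨ ¬v1) with v3 = False, v4 = False leaves only ¬v1, so v1 = False.

False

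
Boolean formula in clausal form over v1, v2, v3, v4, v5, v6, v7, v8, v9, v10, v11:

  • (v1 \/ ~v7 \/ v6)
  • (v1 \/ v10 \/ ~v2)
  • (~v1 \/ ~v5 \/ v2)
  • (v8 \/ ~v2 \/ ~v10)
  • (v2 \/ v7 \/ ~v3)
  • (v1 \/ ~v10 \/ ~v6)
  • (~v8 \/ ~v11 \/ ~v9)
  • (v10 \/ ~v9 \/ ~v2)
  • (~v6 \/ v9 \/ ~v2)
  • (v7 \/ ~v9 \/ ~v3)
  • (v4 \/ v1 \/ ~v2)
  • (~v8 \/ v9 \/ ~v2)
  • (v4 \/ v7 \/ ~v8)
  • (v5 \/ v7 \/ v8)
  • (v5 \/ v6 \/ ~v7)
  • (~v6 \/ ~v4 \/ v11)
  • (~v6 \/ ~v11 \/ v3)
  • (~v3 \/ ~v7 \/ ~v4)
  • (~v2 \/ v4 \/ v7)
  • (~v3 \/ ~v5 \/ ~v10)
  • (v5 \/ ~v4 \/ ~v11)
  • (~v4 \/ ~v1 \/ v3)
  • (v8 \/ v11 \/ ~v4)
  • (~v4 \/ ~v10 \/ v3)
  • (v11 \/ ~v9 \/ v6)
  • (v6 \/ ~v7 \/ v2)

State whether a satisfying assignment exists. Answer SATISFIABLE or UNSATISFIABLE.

SATISFIABLE

Branch on v1: take v1 = True.
Set v2 = True and propagate.
For the remaining variables, v3 = True, v4 = True, v5 = True, v6 = False, v7 = False, v8 = False, v9 = False, v10 = False, v11 = True works.
Every clause has at least one true literal under this assignment.
So v1=T  v2=T  v3=T  v4=T  v5=T  v6=F  v7=F  v8=F  v9=F  v10=F  v11=T is a satisfying assignment.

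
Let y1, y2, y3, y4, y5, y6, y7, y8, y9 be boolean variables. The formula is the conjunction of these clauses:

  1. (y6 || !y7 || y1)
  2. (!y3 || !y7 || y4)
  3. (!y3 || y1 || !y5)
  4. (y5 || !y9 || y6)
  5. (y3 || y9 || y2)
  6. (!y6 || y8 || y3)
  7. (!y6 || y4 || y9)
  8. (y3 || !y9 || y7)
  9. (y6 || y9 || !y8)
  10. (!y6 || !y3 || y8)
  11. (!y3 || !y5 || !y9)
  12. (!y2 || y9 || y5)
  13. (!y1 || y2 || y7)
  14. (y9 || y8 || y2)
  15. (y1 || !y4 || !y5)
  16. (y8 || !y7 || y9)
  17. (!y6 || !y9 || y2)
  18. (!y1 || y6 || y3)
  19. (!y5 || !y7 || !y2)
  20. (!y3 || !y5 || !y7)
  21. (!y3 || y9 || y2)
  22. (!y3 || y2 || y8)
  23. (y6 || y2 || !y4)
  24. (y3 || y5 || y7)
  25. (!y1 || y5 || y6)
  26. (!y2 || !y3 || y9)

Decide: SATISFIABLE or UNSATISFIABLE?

Branch on y1: take y1 = False.
Branch on y2: take y2 = True.
Branch on y3: take y3 = True.
  then y5 is forced to False.
  then y9 is forced to True.
  then y6 is forced to True.
  then y8 is forced to True.
The remaining clauses are satisfied by y4 = True, y7 = False.
Every clause has at least one true literal under this assignment.
So y1=F, y2=T, y3=T, y4=T, y5=F, y6=T, y7=F, y8=T, y9=T is a satisfying assignment.

SATISFIABLE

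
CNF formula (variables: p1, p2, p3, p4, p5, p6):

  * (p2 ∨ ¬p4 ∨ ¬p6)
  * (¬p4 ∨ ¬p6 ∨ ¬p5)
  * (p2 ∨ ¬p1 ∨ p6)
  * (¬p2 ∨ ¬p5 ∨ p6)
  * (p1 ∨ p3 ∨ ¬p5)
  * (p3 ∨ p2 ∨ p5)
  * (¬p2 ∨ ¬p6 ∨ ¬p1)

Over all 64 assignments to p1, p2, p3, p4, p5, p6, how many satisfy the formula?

22

Split on p2, then p6.
  p2=T, p6=T: 5 of the 16 assignments to (p1,p3,p4,p5) work.
  p2=T, p6=F: forces p5=F; p1, p3, p4 free → 2^3 = 8.
  p2=F, p6=T: 5 of the 16 assignments to (p1,p3,p4,p5) work.
  p2=F, p6=F: remaining (p1,p3,p4,p5) ∈ {(F,T,F,F); (F,T,F,T); (F,T,T,F); (F,T,T,T)} — 4.
Total: 5 + 8 + 5 + 4 = 22.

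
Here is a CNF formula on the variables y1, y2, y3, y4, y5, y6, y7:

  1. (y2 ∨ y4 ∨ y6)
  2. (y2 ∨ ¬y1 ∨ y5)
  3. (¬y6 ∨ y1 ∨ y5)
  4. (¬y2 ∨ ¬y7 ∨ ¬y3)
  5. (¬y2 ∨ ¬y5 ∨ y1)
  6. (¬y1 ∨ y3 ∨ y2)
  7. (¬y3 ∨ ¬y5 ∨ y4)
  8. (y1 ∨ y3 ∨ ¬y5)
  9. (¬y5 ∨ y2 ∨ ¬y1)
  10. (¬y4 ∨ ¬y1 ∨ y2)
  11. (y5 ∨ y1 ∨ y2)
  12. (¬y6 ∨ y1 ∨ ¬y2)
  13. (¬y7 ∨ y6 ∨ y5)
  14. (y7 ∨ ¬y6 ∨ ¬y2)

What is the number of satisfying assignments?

21

Case analysis on y2 and y1:
  y2=1, y1=1: 13 of the 32 assignments to (y3,y4,y5,y6,y7) work.
  y2=1, y1=0: remaining (y3,y4,y5,y6,y7) ∈ {(0,0,0,0,0); (0,1,0,0,0); (1,0,0,0,0); (1,1,0,0,0)} — 4.
  y2=0, y1=1: a clause becomes empty — 0.
  y2=0, y1=0: remaining (y3,y4,y5,y6,y7) ∈ {(1,1,1,0,0); (1,1,1,0,1); (1,1,1,1,0); (1,1,1,1,1)} — 4.
Total: 13 + 4 + 0 + 4 = 21.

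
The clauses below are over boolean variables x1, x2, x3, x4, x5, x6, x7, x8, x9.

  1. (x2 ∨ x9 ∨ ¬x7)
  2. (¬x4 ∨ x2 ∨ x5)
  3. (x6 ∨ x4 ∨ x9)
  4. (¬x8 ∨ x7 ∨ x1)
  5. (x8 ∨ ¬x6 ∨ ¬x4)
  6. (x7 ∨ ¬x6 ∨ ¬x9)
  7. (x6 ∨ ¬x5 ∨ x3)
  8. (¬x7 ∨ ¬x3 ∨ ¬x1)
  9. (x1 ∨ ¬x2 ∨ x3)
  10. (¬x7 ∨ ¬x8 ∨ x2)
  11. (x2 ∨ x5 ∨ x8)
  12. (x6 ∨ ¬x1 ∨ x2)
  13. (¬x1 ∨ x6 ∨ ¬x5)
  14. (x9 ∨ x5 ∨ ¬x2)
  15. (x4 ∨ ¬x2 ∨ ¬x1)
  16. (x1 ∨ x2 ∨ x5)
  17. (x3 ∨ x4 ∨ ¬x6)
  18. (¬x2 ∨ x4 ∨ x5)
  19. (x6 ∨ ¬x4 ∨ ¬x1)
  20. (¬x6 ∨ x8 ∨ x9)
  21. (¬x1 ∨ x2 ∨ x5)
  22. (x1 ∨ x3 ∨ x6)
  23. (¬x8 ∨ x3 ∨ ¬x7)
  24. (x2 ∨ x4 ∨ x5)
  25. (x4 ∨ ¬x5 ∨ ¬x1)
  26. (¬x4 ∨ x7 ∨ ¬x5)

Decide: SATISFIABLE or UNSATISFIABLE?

Try x1 = False.
Try x2 = True.
  then x3 is forced to True.
The remaining clauses are satisfied by x4 = False, x5 = True, x6 = False, x7 = True, x8 = True, x9 = True.
So x1=F  x2=T  x3=T  x4=F  x5=T  x6=F  x7=T  x8=T  x9=T is a satisfying assignment.

SATISFIABLE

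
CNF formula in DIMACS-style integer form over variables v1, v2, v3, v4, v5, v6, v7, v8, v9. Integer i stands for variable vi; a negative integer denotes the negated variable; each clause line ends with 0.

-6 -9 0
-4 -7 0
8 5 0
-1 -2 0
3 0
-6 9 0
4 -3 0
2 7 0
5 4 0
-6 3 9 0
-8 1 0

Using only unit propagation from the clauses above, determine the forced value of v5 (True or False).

True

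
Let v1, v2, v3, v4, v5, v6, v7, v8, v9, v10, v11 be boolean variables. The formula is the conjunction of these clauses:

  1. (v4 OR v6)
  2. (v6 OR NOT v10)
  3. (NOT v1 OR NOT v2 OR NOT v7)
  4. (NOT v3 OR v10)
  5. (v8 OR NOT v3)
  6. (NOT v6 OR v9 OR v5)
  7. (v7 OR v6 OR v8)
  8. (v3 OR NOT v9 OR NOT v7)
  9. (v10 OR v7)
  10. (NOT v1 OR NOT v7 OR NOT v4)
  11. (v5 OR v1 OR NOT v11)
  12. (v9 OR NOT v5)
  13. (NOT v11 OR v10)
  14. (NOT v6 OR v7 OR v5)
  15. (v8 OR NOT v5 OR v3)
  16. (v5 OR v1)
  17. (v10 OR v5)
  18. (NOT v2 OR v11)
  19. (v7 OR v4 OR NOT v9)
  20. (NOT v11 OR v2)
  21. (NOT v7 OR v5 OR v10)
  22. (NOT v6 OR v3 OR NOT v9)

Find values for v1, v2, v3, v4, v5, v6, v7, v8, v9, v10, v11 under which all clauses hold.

Pure literal: v8 appears only positively; assign v8 = True.
Try v1 = True.
Set v2 = False and propagate.
  then v11 is forced to False.
Set v3 = True and propagate.
  then v10 is forced to True.
  then v6 is forced to True.
For the remaining variables, v4 = False, v5 = True, v7 = True, v9 = True works.
Every clause has at least one true literal under this assignment.

v1=T, v2=F, v3=T, v4=F, v5=T, v6=T, v7=T, v8=T, v9=T, v10=T, v11=F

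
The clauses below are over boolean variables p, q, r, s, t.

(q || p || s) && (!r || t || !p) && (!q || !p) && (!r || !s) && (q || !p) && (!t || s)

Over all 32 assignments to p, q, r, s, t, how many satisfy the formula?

6

Satisfying assignments:
  p=F q=F r=F s=T t=F
  p=F q=F r=F s=T t=T
  p=F q=T r=F s=F t=F
  p=F q=T r=F s=T t=F
  p=F q=T r=F s=T t=T
  p=F q=T r=T s=F t=F
That's 6 in total.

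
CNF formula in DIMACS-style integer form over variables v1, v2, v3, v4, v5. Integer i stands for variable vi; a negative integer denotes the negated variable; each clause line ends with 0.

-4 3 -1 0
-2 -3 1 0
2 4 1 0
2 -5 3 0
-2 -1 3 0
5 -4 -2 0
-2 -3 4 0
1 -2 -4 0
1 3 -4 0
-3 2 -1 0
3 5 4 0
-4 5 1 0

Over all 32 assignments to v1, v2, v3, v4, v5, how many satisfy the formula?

3

The models are:
  v1=F v2=F v3=T v4=T v5=T
  v1=F v2=T v3=F v4=F v5=T
  v1=T v2=T v3=T v4=T v5=T
That's 3 in total.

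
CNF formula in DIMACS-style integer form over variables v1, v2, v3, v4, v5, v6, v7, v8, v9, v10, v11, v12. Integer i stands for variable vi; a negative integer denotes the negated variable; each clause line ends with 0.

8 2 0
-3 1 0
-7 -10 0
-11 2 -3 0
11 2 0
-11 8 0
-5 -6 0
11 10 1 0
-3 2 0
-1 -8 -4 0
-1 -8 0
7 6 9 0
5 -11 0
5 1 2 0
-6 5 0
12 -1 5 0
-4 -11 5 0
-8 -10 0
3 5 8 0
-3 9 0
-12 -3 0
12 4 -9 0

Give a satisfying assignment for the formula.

v1 = False, v2 = True, v3 = False, v4 = False, v5 = True, v6 = False, v7 = False, v8 = False, v9 = True, v10 = True, v11 = False, v12 = True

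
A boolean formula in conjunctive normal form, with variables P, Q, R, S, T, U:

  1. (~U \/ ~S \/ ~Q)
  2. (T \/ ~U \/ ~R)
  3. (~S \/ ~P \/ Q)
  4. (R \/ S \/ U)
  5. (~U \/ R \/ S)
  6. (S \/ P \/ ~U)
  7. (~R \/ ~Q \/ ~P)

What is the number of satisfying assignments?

20

Case analysis on S and U:
  S=T, U=T: remaining (P,Q,R,T) ∈ {(F,F,F,F); (F,F,F,T); (F,F,T,T)} — 3.
  S=T, U=F: T free; 5 ways for (P,Q,R) × 2^1 = 10.
  S=F, U=T: remaining (P,Q,R,T) ∈ {(T,F,T,T)} — 1.
  S=F, U=F: T free; 3 ways for (P,Q,R) × 2^1 = 6.
Total: 3 + 10 + 1 + 6 = 20.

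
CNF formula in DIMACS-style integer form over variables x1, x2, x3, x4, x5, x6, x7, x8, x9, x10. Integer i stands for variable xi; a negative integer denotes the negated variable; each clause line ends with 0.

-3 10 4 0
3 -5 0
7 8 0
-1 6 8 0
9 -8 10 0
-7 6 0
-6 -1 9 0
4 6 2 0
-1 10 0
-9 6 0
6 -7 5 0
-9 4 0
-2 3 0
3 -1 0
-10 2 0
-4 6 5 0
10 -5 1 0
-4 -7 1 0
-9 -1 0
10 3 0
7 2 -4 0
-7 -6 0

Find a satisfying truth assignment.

x1 = False, x2 = True, x3 = True, x4 = False, x5 = False, x6 = True, x7 = False, x8 = True, x9 = False, x10 = True

Set x1 = False and propagate.
The remaining clauses are satisfied by x2 = True, x3 = True, x4 = False, x5 = False, x6 = True, x7 = False, x8 = True, x9 = False, x10 = True.
Every clause has at least one true literal under this assignment.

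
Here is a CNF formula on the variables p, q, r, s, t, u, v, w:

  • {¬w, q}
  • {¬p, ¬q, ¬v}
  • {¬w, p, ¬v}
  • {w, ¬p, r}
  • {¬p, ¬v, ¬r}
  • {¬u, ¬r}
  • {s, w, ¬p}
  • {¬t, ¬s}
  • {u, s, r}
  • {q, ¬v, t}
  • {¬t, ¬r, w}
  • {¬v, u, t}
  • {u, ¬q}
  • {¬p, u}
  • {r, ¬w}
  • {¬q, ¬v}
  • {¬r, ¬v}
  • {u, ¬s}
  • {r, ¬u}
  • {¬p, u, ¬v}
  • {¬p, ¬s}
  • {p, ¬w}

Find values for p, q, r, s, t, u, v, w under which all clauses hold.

v occurs only negated in the remaining clauses — set v = False.
Try p = False.
  then w is forced to False.
For the remaining variables, q = False, r = True, s = False, t = False, u = False works.
Every clause has at least one true literal under this assignment.
Check each clause:
  1. {¬w, q} — ¬w is true.
  2. {¬p, ¬v, ¬q} — ¬v is true.
  3. {¬w, ¬v, p} — ¬w is true.
  4. {¬p, w, r} — r is true.
  5. {¬v, ¬p, ¬r} — ¬v is true.
  6. {¬r, ¬u} — ¬u is true.
  7. {s, w, ¬p} — ¬p is true.
  8. {¬s, ¬t} — ¬t is true.
  9. {u, r, s} — r is true.
  10. {t, ¬v, q} — ¬v is true.
  11. {¬r, ¬t, w} — ¬t is true.
  12. {t, ¬v, u} — ¬v is true.
  13. {u, ¬q} — ¬q is true.
  14. {¬p, u} — ¬p is true.
  15. {r, ¬w} — ¬w is true.
  16. {¬v, ¬q} — ¬v is true.
  17. {¬v, ¬r} — ¬v is true.
  18. {u, ¬s} — ¬s is true.
  19. {r, ¬u} — ¬u is true.
  20. {u, ¬v, ¬p} — ¬v is true.
  21. {¬p, ¬s} — ¬s is true.
  22. {¬w, p} — ¬w is true.

p=F  q=F  r=T  s=F  t=F  u=F  v=F  w=F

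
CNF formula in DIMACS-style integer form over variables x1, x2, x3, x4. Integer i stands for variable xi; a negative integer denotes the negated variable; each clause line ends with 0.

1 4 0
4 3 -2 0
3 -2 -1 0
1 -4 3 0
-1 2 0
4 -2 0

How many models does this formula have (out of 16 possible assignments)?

Satisfying assignments:
  x1=F x2=F x3=T x4=T
  x1=F x2=T x3=T x4=T
  x1=T x2=T x3=T x4=T
Count: 3.

3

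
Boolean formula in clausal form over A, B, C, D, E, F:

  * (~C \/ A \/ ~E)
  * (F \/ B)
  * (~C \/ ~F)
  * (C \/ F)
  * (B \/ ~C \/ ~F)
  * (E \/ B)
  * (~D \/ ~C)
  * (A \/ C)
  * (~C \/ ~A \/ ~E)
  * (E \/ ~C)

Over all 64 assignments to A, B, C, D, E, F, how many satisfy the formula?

6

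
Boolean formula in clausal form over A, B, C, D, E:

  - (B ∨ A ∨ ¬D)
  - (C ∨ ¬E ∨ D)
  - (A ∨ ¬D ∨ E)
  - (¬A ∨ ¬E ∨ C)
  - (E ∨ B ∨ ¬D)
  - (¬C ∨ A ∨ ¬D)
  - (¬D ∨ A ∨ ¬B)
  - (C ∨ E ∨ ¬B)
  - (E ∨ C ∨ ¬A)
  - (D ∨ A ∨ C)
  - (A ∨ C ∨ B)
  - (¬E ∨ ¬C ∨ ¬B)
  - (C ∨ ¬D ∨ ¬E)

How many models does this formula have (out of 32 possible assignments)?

Split on C, then A.
  C=1, A=1: 5 of the 8 assignments to (B,D,E) work.
  C=1, A=0: remaining (B,D,E) ∈ {(0,0,0); (0,0,1); (1,0,0)} — 3.
  C=0, A=1: a clause becomes empty — 0.
  C=0, A=0: a clause becomes empty — 0.
Total: 5 + 3 + 0 + 0 = 8.

8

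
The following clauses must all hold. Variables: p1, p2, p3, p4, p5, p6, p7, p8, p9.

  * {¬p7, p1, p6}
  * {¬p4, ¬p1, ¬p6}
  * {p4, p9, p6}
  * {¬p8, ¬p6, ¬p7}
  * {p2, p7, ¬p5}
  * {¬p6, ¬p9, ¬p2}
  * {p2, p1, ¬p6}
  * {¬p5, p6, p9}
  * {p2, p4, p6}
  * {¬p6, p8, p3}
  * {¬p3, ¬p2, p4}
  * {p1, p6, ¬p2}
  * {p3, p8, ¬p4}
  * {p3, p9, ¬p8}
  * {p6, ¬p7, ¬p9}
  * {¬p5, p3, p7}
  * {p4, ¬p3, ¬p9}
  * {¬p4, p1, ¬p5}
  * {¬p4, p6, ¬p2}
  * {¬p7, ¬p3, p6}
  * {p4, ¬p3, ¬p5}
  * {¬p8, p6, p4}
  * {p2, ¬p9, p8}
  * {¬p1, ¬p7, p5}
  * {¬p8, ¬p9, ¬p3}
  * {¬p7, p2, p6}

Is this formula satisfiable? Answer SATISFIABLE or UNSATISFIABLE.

SATISFIABLE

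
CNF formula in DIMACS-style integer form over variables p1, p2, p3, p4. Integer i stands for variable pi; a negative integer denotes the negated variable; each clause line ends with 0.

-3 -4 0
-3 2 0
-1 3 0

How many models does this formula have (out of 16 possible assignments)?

Satisfying assignments:
  p1=F p2=F p3=F p4=F
  p1=F p2=F p3=F p4=T
  p1=F p2=T p3=F p4=F
  p1=F p2=T p3=F p4=T
  p1=F p2=T p3=T p4=F
  p1=T p2=T p3=T p4=F
That's 6 in total.

6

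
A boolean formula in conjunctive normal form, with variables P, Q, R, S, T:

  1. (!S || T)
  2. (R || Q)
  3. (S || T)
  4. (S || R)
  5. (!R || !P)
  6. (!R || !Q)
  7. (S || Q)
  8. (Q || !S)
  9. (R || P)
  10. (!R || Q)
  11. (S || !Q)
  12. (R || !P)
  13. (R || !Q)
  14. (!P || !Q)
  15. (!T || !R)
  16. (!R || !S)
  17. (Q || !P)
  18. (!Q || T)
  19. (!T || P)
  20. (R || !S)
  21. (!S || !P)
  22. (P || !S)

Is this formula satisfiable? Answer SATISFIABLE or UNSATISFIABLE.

R = True:
  propagation gives P=False, Q=False; an empty clause results — contradiction.
R = False:
  propagation gives Q=True; an empty clause results — contradiction.
Every branch closes, so no satisfying assignment exists.

UNSATISFIABLE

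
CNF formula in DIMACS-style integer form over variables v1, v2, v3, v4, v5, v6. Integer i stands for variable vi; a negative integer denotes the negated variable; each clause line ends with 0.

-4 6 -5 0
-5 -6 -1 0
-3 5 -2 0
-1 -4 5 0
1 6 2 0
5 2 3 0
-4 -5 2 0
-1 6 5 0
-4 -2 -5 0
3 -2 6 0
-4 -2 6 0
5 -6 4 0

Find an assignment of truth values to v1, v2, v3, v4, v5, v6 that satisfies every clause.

Try v1 = True.
Branch on v2: take v2 = True.
For the remaining variables, v3 = True, v4 = False, v5 = True, v6 = False works.
Every clause has at least one true literal under this assignment.

v1=T, v2=T, v3=T, v4=F, v5=T, v6=F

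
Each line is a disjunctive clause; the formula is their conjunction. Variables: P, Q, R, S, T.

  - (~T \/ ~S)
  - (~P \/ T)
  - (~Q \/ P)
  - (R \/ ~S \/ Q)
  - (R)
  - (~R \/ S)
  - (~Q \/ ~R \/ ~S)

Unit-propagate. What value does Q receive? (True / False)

False

(R) stands alone — R = True.
(S \/ ~R): since R = True, the clause reduces to (S). S = True.
(~T \/ ~S) with S = True leaves only ~T, so T = False.
(T \/ ~P): since T = False, the clause reduces to (~P). P = False.
(P \/ ~Q) with P = False leaves only ~Q, so Q = False.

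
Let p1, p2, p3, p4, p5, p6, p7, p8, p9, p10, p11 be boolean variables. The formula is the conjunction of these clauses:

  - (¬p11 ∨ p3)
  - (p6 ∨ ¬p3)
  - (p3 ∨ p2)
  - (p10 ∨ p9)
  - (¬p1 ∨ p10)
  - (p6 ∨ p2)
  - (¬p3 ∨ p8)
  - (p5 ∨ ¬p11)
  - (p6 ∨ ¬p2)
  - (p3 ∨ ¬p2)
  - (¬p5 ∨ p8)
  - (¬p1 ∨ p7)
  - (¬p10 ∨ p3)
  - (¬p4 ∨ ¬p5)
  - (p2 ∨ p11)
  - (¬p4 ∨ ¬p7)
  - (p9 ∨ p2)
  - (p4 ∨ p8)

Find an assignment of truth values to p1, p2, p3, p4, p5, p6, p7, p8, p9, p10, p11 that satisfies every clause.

p1=F, p2=T, p3=T, p4=F, p5=T, p6=T, p7=T, p8=T, p9=T, p10=T, p11=T

Pure literal: p1 appears only negated; assign p1 = False.
p6 occurs only positively in the remaining clauses — set p6 = True.
Branch on p2: take p2 = True.
  then p3 is forced to True.
  then p8 is forced to True.
Set p4 = False and propagate.
The remaining clauses are satisfied by p5 = True, p7 = True, p9 = True, p10 = True, p11 = True.
Every clause has at least one true literal under this assignment.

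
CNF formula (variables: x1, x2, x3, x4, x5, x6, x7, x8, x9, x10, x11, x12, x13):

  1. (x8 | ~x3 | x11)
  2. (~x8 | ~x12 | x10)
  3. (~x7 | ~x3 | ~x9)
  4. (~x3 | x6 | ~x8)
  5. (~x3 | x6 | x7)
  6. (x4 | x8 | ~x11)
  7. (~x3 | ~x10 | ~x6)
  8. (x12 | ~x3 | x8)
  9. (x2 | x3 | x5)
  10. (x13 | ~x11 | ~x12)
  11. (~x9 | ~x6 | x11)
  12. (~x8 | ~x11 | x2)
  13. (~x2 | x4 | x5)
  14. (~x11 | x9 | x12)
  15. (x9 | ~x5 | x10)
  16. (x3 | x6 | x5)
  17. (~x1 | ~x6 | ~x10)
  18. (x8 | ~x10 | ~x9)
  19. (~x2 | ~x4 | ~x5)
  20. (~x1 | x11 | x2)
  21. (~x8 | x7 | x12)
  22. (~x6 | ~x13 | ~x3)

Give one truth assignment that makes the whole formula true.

x1=F, x2=T, x3=F, x4=T, x5=F, x6=T, x7=T, x8=F, x9=T, x10=F, x11=T, x12=F, x13=T

Pure literal: x1 appears only negated; assign x1 = False.
Branch on x2: take x2 = True.
The remaining clauses are satisfied by x3 = False, x4 = True, x5 = False, x6 = True, x7 = True, x8 = False, x9 = True, x10 = False, x11 = True, x12 = False, x13 = True.
Check each clause:
  1. (~x3 | x11 | x8) — x11 is true.
  2. (x10 | ~x8 | ~x12) — ~x8 is true.
  3. (~x3 | ~x9 | ~x7) — ~x3 is true.
  4. (~x3 | x6 | ~x8) — ~x8 is true.
  5. (x7 | ~x3 | x6) — ~x3 is true.
  6. (~x11 | x8 | x4) — x4 is true.
  7. (~x10 | ~x6 | ~x3) — ~x3 is true.
  8. (x12 | ~x3 | x8) — ~x3 is true.
  9. (x5 | x2 | x3) — x2 is true.
  10. (x13 | ~x12 | ~x11) — ~x12 is true.
  11. (~x6 | x11 | ~x9) — x11 is true.
  12. (~x8 | ~x11 | x2) — ~x8 is true.
  13. (~x2 | x5 | x4) — x4 is true.
  14. (x12 | x9 | ~x11) — x9 is true.
  15. (x10 | x9 | ~x5) — x9 is true.
  16. (x3 | x5 | x6) — x6 is true.
  17. (~x6 | ~x1 | ~x10) — ~x10 is true.
  18. (~x9 | ~x10 | x8) — ~x10 is true.
  19. (~x2 | ~x5 | ~x4) — ~x5 is true.
  20. (x11 | ~x1 | x2) — x2 is true.
  21. (x12 | x7 | ~x8) — ~x8 is true.
  22. (~x6 | ~x3 | ~x13) — ~x3 is true.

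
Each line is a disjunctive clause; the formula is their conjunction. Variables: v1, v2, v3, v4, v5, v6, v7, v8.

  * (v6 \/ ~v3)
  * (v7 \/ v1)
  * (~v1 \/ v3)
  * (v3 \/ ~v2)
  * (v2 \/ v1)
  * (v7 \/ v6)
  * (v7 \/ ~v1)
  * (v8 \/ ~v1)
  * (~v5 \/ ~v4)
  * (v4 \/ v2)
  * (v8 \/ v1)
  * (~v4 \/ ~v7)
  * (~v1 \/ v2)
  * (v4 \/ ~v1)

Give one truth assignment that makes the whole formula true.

v1 = 0, v2 = 1, v3 = 1, v4 = 0, v5 = 0, v6 = 1, v7 = 1, v8 = 1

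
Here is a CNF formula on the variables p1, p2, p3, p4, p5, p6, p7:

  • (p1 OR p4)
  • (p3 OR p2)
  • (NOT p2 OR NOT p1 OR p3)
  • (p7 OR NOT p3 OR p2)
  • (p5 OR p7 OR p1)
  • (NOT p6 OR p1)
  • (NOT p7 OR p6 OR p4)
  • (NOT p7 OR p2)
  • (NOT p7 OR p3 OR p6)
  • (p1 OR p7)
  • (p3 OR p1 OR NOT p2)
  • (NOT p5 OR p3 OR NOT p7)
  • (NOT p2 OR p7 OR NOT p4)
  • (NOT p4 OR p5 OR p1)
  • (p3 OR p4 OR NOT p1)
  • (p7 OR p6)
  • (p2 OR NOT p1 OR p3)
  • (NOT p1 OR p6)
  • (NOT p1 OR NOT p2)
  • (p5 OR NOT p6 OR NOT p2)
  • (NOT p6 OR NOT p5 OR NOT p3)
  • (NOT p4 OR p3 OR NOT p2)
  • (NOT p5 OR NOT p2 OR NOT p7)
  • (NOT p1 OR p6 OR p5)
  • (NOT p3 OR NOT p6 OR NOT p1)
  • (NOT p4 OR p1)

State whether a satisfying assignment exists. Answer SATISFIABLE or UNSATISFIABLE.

p1 = True:
  propagation gives p6=True, p2=False, p3=True; an empty clause results — contradiction.
p1 = False:
  propagation gives p4=True; an empty clause results — contradiction.
Every branch closes, so no satisfying assignment exists.

UNSATISFIABLE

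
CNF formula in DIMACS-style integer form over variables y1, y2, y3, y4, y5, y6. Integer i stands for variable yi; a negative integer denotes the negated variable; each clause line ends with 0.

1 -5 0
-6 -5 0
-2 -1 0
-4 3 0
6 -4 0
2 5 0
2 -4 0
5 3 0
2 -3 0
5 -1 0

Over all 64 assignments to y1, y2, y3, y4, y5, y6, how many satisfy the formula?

4

Satisfying assignments:
  y1=F y2=T y3=T y4=F y5=F y6=F
  y1=F y2=T y3=T y4=F y5=F y6=T
  y1=F y2=T y3=T y4=T y5=F y6=T
  y1=T y2=F y3=F y4=F y5=T y6=F
That's 4 in total.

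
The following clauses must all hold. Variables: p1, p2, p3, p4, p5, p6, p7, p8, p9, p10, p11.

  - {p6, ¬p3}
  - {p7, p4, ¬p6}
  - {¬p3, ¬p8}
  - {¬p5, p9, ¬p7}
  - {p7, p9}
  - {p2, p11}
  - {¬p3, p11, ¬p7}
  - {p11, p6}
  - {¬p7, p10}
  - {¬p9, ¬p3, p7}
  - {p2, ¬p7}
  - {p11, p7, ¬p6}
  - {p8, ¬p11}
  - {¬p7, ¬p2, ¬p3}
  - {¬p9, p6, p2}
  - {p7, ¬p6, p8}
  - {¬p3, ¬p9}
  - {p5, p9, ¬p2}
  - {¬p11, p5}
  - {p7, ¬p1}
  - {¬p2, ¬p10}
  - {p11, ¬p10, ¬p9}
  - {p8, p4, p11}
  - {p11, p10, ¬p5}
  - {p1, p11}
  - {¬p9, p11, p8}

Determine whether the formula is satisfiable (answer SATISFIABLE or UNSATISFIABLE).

SATISFIABLE

p3 occurs only negated in the remaining clauses — set p3 = False.
p4 occurs only positively in the remaining clauses — set p4 = True.
Branch on p1: take p1 = False.
  then p11 is forced to True.
  then p8 is forced to True.
  then p5 is forced to True.
Set p2 = True and propagate.
  then p10 is forced to False.
  then p7 is forced to False.
  then p9 is forced to True.
p6 is now unconstrained; take p6 = True.
So p1 = 0, p2 = 1, p3 = 0, p4 = 1, p5 = 1, p6 = 1, p7 = 0, p8 = 1, p9 = 1, p10 = 0, p11 = 1 is a satisfying assignment.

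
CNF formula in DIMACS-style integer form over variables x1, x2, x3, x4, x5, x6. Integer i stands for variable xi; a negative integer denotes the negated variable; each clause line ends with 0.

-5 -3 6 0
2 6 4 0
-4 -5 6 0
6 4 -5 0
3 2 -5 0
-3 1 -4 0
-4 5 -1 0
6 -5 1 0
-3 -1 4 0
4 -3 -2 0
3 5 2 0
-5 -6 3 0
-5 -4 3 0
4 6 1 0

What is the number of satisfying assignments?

9

Split on x4, then x5.
  x4=T, x5=T: remaining (x1,x2,x3,x6) ∈ {(T,F,T,T); (T,T,T,T)} — 2.
  x4=T, x5=F: remaining (x1,x2,x3,x6) ∈ {(F,T,F,F); (F,T,F,T)} — 2.
  x4=F, x5=T: remaining (x1,x2,x3,x6) ∈ {(F,F,T,T)} — 1.
  x4=F, x5=F: remaining (x1,x2,x3,x6) ∈ {(F,F,T,T); (F,T,F,T); (T,T,F,F); (T,T,F,T)} — 4.
Total: 2 + 2 + 1 + 4 = 9.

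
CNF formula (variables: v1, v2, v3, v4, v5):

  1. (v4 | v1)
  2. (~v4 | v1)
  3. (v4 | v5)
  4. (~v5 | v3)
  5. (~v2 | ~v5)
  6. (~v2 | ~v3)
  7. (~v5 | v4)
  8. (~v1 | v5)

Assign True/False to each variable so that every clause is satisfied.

Pure literal: v2 appears only negated; assign v2 = False.
Try v1 = True.
  then v5 is forced to True.
  then v3 is forced to True.
  then v4 is forced to True.
Check each clause:
  1. (v4 | v1) — v1 is true.
  2. (v1 | ~v4) — v1 is true.
  3. (v5 | v4) — v4 is true.
  4. (v3 | ~v5) — v3 is true.
  5. (~v5 | ~v2) — ~v2 is true.
  6. (~v2 | ~v3) — ~v2 is true.
  7. (v4 | ~v5) — v4 is true.
  8. (~v1 | v5) — v5 is true.

v1=1, v2=0, v3=1, v4=1, v5=1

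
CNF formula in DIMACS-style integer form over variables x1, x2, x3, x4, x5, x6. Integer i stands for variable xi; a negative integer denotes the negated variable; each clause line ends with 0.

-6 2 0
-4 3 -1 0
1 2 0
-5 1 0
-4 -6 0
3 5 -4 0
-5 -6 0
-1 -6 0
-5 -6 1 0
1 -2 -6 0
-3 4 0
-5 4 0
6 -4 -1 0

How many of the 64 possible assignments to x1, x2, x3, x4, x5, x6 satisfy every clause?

4

The models are:
  x1=F x2=T x3=F x4=F x5=F x6=F
  x1=F x2=T x3=T x4=T x5=F x6=F
  x1=T x2=F x3=F x4=F x5=F x6=F
  x1=T x2=T x3=F x4=F x5=F x6=F
That's 4 in total.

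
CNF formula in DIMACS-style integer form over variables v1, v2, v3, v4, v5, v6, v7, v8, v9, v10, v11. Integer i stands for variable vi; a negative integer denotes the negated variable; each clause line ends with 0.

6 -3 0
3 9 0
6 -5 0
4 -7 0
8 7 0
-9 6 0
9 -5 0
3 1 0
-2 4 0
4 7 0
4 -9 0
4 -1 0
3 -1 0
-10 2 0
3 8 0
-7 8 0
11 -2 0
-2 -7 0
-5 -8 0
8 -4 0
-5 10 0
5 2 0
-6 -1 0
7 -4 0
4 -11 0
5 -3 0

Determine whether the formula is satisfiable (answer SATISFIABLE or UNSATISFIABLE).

UNSATISFIABLE

v4 = True:
  propagation gives v8=True, v5=False, v2=True, v11=True; an empty clause results — contradiction.
v4 = False:
  propagation gives v7=False; an empty clause results — contradiction.
Every branch closes, so no satisfying assignment exists.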